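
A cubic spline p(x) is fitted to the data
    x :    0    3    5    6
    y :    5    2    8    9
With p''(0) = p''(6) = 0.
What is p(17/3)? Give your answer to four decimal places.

Write M_i for p''(x_i). With h_i = 3, 2, 1 and divided differences Δ_i = -1, 3, 1, the continuity of p' gives the tridiagonal system
  3·M_0 + 10·M_1 + 2·M_2 = 6(Δ_1 - Δ_0) = 24
  2·M_1 + 6·M_2 + 1·M_3 = 6(Δ_2 - Δ_1) = -12
Natural end conditions: M_0 = M_3 = 0.
Hence M_0 = 0, M_1 = 3, M_2 = -3, M_3 = 0.
On [5, 6], p(x) = 8 + 2·(x - 5) - 3/2·(x - 5)² + 1/2·(x - 5)³.
With (x - 5) = 2/3: p(17/3) = 238/27.

8.8148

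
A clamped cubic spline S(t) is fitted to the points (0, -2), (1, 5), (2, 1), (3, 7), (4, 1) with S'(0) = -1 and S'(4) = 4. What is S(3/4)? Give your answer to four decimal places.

With M_i denoting the second derivative at x_i, h_i = 1, 1, 1, 1, and Δ_i = (y_(i+1) − y_i)/h_i = 7, -4, 6, -6:
  1·M_0 + 4·M_1 + 1·M_2 = 6(Δ_1 - Δ_0) = -66
  1·M_1 + 4·M_2 + 1·M_3 = 6(Δ_2 - Δ_1) = 60
  1·M_2 + 4·M_3 + 1·M_4 = 6(Δ_3 - Δ_2) = -72
Clamped end conditions give two more equations: 2h_0·M_0 + h_0·M_1 = 6(Δ_0 - S'(0)) = 48 and h_3·M_3 + 2h_3·M_4 = 6(S'(4) - Δ_3) = 60.
Solving: M_0 = 583/14, M_1 = -247/7, M_2 = 67/2, M_3 = -271/7, M_4 = 691/14.
On [0, 1], S(t) = -2 - 1·t + 583/28·t² - 359/28·t³.
With t = 3/4: S(3/4) = 6367/1792.

3.5530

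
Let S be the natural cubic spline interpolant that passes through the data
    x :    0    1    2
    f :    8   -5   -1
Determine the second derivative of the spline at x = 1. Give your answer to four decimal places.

25.5000

With M_i denoting the second derivative at x_i, h_i = 1, 1, and Δ_i = (y_(i+1) − y_i)/h_i = -13, 4:
  1·M_0 + 4·M_1 + 1·M_2 = 6(Δ_1 - Δ_0) = 102
Natural end conditions: M_0 = M_2 = 0.
Solving: M_0 = 0, M_1 = 51/2, M_2 = 0.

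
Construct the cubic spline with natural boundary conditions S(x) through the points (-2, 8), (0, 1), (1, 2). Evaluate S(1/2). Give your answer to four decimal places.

1.2188

Write M_i for S''(x_i). With h_i = 2, 1 and divided differences Δ_i = -7/2, 1, the continuity of S' gives the tridiagonal system
  2·M_0 + 6·M_1 + 1·M_2 = 6(Δ_1 - Δ_0) = 27
Natural end conditions: M_0 = M_2 = 0.
Forward elimination and back-substitution give M_0 = 0, M_1 = 9/2, M_2 = 0.
On [0, 1], S(x) = 1 - 1/2·x + 9/4·x² - 3/4·x³.
With x = 1/2: S(1/2) = 39/32.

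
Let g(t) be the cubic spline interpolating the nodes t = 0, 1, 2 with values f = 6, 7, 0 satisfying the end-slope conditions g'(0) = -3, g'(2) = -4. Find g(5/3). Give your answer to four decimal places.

Let m_i = g''(x_i). Step sizes h_i = 1, 1; slopes of the chords Δ_i = (y_(i+1) - y_i)/h_i = 1, -7.
  1·m_0 + 4·m_1 + 1·m_2 = 6(Δ_1 - Δ_0) = -48
Clamped end conditions give two more equations: 2h_0·m_0 + h_0·m_1 = 6(Δ_0 - g'(0)) = 24 and h_1·m_1 + 2h_1·m_2 = 6(g'(2) - Δ_1) = 18.
Solving: m_0 = 47/2, m_1 = -23, m_2 = 41/2.
On [1, 2], g(t) = 7 - 11/4·(t - 1) - 23/2·(t - 1)² + 29/4·(t - 1)³.
With (t - 1) = 2/3: g(5/3) = 119/54.

2.2037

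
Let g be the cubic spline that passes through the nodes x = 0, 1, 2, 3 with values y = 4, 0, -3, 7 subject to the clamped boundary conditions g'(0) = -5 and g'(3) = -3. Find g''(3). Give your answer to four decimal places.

-57.0667

With M_i denoting the second derivative at x_i, h_i = 1, 1, 1, and Δ_i = (y_(i+1) − y_i)/h_i = -4, -3, 10:
  1·M_0 + 4·M_1 + 1·M_2 = 6(Δ_1 - Δ_0) = 6
  1·M_1 + 4·M_2 + 1·M_3 = 6(Δ_2 - Δ_1) = 78
Clamped end conditions give two more equations: 2h_0·M_0 + h_0·M_1 = 6(Δ_0 - g'(0)) = 6 and h_2·M_2 + 2h_2·M_3 = 6(g'(3) - Δ_2) = -78.
Forward elimination and back-substitution give M_0 = 116/15, M_1 = -142/15, M_2 = 542/15, M_3 = -856/15.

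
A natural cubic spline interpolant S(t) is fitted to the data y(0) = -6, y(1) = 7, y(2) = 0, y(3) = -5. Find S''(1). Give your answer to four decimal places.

-32.8000

With M_i denoting the second derivative at x_i, h_i = 1, 1, 1, and Δ_i = (y_(i+1) − y_i)/h_i = 13, -7, -5:
  1·M_0 + 4·M_1 + 1·M_2 = 6(Δ_1 - Δ_0) = -120
  1·M_1 + 4·M_2 + 1·M_3 = 6(Δ_2 - Δ_1) = 12
Natural end conditions: M_0 = M_3 = 0.
Solving: M_0 = 0, M_1 = -164/5, M_2 = 56/5, M_3 = 0.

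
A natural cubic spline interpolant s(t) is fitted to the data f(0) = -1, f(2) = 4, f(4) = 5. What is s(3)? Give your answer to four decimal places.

Let σ_i = s''(x_i). Step sizes h_i = 2, 2; slopes of the chords Δ_i = (y_(i+1) - y_i)/h_i = 5/2, 1/2.
  2·σ_0 + 8·σ_1 + 2·σ_2 = 6(Δ_1 - Δ_0) = -12
Natural end conditions: σ_0 = σ_2 = 0.
Solving: σ_0 = 0, σ_1 = -3/2, σ_2 = 0.
On [2, 4], s(t) = 4 + 3/2·(t - 2) - 3/4·(t - 2)² + 1/8·(t - 2)³.
With (t - 2) = 1: s(3) = 39/8.

4.8750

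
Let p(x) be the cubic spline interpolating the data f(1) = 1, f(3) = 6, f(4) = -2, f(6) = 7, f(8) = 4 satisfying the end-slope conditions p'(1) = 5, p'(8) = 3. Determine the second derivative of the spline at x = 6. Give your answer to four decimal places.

-12.5492

Let M_i = p''(x_i). Step sizes h_i = 2, 1, 2, 2; slopes of the chords Δ_i = (y_(i+1) - y_i)/h_i = 5/2, -8, 9/2, -3/2.
  2·M_0 + 6·M_1 + 1·M_2 = 6(Δ_1 - Δ_0) = -63
  1·M_1 + 6·M_2 + 2·M_3 = 6(Δ_2 - Δ_1) = 75
  2·M_2 + 8·M_3 + 2·M_4 = 6(Δ_3 - Δ_2) = -36
Clamped end conditions give two more equations: 2h_0·M_0 + h_0·M_1 = 6(Δ_0 - p'(1)) = -15 and h_3·M_3 + 2h_3·M_4 = 6(p'(8) - Δ_3) = 27.
Solving the tridiagonal system: M_0 = 907/244, M_1 = -911/61, M_2 = 2339/122, M_3 = -1531/122, M_4 = 1589/122.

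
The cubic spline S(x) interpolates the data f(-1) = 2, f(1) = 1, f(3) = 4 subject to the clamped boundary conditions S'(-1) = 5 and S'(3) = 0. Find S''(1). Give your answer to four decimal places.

With m_i denoting the second derivative at x_i, h_i = 2, 2, and Δ_i = (y_(i+1) − y_i)/h_i = -1/2, 3/2:
  2·m_0 + 8·m_1 + 2·m_2 = 6(Δ_1 - Δ_0) = 12
Clamped end conditions give two more equations: 2h_0·m_0 + h_0·m_1 = 6(Δ_0 - S'(-1)) = -33 and h_1·m_1 + 2h_1·m_2 = 6(S'(3) - Δ_1) = -9.
Solving the tridiagonal system: m_0 = -11, m_1 = 11/2, m_2 = -5.

5.5000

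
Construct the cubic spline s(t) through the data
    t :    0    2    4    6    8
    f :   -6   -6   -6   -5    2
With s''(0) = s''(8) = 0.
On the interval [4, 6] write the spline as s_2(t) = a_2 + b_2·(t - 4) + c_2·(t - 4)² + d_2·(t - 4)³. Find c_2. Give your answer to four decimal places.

With σ_i denoting the second derivative at x_i, h_i = 2, 2, 2, 2, and Δ_i = (y_(i+1) − y_i)/h_i = 0, 0, 1/2, 7/2:
  2·σ_0 + 8·σ_1 + 2·σ_2 = 6(Δ_1 - Δ_0) = 0
  2·σ_1 + 8·σ_2 + 2·σ_3 = 6(Δ_2 - Δ_1) = 3
  2·σ_2 + 8·σ_3 + 2·σ_4 = 6(Δ_3 - Δ_2) = 18
Natural end conditions: σ_0 = σ_4 = 0.
Solving: σ_0 = 0, σ_1 = 3/56, σ_2 = -3/14, σ_3 = 129/56, σ_4 = 0.
On [4, 6], with s_2(t) = a_2 + b_2·(t - 4) + c_2·(t - 4)² + d_2·(t - 4)³: c_2 = σ_2/2 = -3/28, d_2 = (σ_3 - σ_2)/(6h_2) = 47/224, b_2 = Δ_2 - h_2(2σ_2 + σ_3)/6 = -1/8.

-0.1071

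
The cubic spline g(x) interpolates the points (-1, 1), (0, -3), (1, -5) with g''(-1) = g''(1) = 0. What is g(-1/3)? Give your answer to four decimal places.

-1.8519

Write m_i for g''(x_i). With h_i = 1, 1 and divided differences Δ_i = -4, -2, the continuity of g' gives the tridiagonal system
  1·m_0 + 4·m_1 + 1·m_2 = 6(Δ_1 - Δ_0) = 12
Natural end conditions: m_0 = m_2 = 0.
Forward elimination and back-substitution give m_0 = 0, m_1 = 3, m_2 = 0.
On [-1, 0], g(x) = 1 - 9/2·(x + 1) + 0·(x + 1)² + 1/2·(x + 1)³.
With (x + 1) = 2/3: g(-1/3) = -50/27.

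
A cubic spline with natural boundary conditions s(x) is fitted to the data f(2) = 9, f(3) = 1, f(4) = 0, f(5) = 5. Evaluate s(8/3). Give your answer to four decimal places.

3.1235

Let σ_i = s''(x_i). Step sizes h_i = 1, 1, 1; slopes of the chords Δ_i = (y_(i+1) - y_i)/h_i = -8, -1, 5.
  1·σ_0 + 4·σ_1 + 1·σ_2 = 6(Δ_1 - Δ_0) = 42
  1·σ_1 + 4·σ_2 + 1·σ_3 = 6(Δ_2 - Δ_1) = 36
Natural end conditions: σ_0 = σ_3 = 0.
Hence σ_0 = 0, σ_1 = 44/5, σ_2 = 34/5, σ_3 = 0.
On [2, 3], s(x) = 9 - 142/15·(x - 2) + 0·(x - 2)² + 22/15·(x - 2)³.
With (x - 2) = 2/3: s(8/3) = 253/81.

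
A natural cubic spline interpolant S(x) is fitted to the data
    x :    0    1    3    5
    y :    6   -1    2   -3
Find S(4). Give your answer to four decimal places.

With M_i denoting the second derivative at x_i, h_i = 1, 2, 2, and Δ_i = (y_(i+1) − y_i)/h_i = -7, 3/2, -5/2:
  1·M_0 + 6·M_1 + 2·M_2 = 6(Δ_1 - Δ_0) = 51
  2·M_1 + 8·M_2 + 2·M_3 = 6(Δ_2 - Δ_1) = -24
Natural end conditions: M_0 = M_3 = 0.
Solving: M_0 = 0, M_1 = 114/11, M_2 = -123/22, M_3 = 0.
On [3, 5], S(x) = 2 + 27/22·(x - 3) - 123/44·(x - 3)² + 41/88·(x - 3)³.
With (x - 3) = 1: S(4) = 79/88.

0.8977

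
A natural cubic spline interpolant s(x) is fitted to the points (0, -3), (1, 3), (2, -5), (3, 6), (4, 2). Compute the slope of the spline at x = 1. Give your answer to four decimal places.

Put M_i = s'' at the i-th knot. Here h = (1, 1, 1, 1) and Δ = (6, -8, 11, -4), so the interior equations h_(i-1)·M_(i-1) + 2(h_(i-1)+h_i)·M_i + h_i·M_(i+1) = 6(Δ_i − Δ_(i-1)) read
  1·M_0 + 4·M_1 + 1·M_2 = 6(Δ_1 - Δ_0) = -84
  1·M_1 + 4·M_2 + 1·M_3 = 6(Δ_2 - Δ_1) = 114
  1·M_2 + 4·M_3 + 1·M_4 = 6(Δ_3 - Δ_2) = -90
Natural end conditions: M_0 = M_4 = 0.
Hence M_0 = 0, M_1 = -129/4, M_2 = 45, M_3 = -135/4, M_4 = 0.
On [1, 2], s'(x) = b_1 + 2c_1·(x - 1) + 3d_1·(x - 1)² with b_1 = Δ_1 - h_1(2M_1 + M_2)/6 = -19/4, c_1 = M_1/2 = -129/8, d_1 = (M_2 - M_1)/(6h_1) = 103/8. So s'(1) = -19/4.

-4.7500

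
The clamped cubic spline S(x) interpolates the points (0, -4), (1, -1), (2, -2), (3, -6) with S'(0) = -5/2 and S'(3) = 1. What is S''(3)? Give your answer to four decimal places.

With m_i denoting the second derivative at x_i, h_i = 1, 1, 1, and Δ_i = (y_(i+1) − y_i)/h_i = 3, -1, -4:
  1·m_0 + 4·m_1 + 1·m_2 = 6(Δ_1 - Δ_0) = -24
  1·m_1 + 4·m_2 + 1·m_3 = 6(Δ_2 - Δ_1) = -18
Clamped end conditions give two more equations: 2h_0·m_0 + h_0·m_1 = 6(Δ_0 - S'(0)) = 33 and h_2·m_2 + 2h_2·m_3 = 6(S'(3) - Δ_2) = 30.
Hence m_0 = 64/3, m_1 = -29/3, m_2 = -20/3, m_3 = 55/3.

18.3333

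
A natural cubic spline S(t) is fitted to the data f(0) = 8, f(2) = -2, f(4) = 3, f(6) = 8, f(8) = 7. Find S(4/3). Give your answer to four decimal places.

Put M_i = S'' at the i-th knot. Here h = (2, 2, 2, 2) and Δ = (-5, 5/2, 5/2, -1/2), so the interior equations h_(i-1)·M_(i-1) + 2(h_(i-1)+h_i)·M_i + h_i·M_(i+1) = 6(Δ_i − Δ_(i-1)) read
  2·M_0 + 8·M_1 + 2·M_2 = 6(Δ_1 - Δ_0) = 45
  2·M_1 + 8·M_2 + 2·M_3 = 6(Δ_2 - Δ_1) = 0
  2·M_2 + 8·M_3 + 2·M_4 = 6(Δ_3 - Δ_2) = -18
Natural end conditions: M_0 = M_4 = 0.
Solving: M_0 = 0, M_1 = 657/112, M_2 = -27/28, M_3 = -225/112, M_4 = 0.
On [0, 2], S(t) = 8 - 779/112·t + 0·t² + 219/448·t³.
With t = 4/3: S(4/3) = -29/252.

-0.1151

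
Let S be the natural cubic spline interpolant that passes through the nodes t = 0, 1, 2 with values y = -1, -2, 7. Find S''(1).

With σ_i denoting the second derivative at x_i, h_i = 1, 1, and Δ_i = (y_(i+1) − y_i)/h_i = -1, 9:
  1·σ_0 + 4·σ_1 + 1·σ_2 = 6(Δ_1 - Δ_0) = 60
Natural end conditions: σ_0 = σ_2 = 0.
Solving the tridiagonal system: σ_0 = 0, σ_1 = 15, σ_2 = 0.

15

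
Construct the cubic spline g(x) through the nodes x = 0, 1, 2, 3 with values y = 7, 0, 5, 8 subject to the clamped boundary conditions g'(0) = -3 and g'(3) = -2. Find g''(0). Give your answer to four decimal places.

-24.9333

Let M_i = g''(x_i). Step sizes h_i = 1, 1, 1; slopes of the chords Δ_i = (y_(i+1) - y_i)/h_i = -7, 5, 3.
  1·M_0 + 4·M_1 + 1·M_2 = 6(Δ_1 - Δ_0) = 72
  1·M_1 + 4·M_2 + 1·M_3 = 6(Δ_2 - Δ_1) = -12
Clamped end conditions give two more equations: 2h_0·M_0 + h_0·M_1 = 6(Δ_0 - g'(0)) = -24 and h_2·M_2 + 2h_2·M_3 = 6(g'(3) - Δ_2) = -30.
Hence M_0 = -374/15, M_1 = 388/15, M_2 = -98/15, M_3 = -176/15.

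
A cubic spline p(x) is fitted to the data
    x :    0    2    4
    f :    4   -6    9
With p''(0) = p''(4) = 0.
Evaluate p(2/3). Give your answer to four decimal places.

-1.1852

Let m_i = p''(x_i). Step sizes h_i = 2, 2; slopes of the chords Δ_i = (y_(i+1) - y_i)/h_i = -5, 15/2.
  2·m_0 + 8·m_1 + 2·m_2 = 6(Δ_1 - Δ_0) = 75
Natural end conditions: m_0 = m_2 = 0.
Solving the tridiagonal system: m_0 = 0, m_1 = 75/8, m_2 = 0.
On [0, 2], p(x) = 4 - 65/8·x + 0·x² + 25/32·x³.
With x = 2/3: p(2/3) = -32/27.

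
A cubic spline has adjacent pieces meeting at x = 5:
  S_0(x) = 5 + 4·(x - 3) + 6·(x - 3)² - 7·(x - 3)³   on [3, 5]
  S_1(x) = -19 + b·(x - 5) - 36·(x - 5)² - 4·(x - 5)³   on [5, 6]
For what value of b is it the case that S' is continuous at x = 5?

-56

S_0'(x) = 4 + 12·(x - 3) - 21·(x - 3)², so S_0'(5) = -56. On the right, S_1'(5) = b, so b = -56.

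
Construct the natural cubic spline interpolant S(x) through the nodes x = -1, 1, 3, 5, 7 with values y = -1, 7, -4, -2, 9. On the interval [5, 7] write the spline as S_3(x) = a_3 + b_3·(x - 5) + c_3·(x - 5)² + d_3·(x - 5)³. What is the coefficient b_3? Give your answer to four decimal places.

4.3571

Put σ_i = S'' at the i-th knot. Here h = (2, 2, 2, 2) and Δ = (4, -11/2, 1, 11/2), so the interior equations h_(i-1)·σ_(i-1) + 2(h_(i-1)+h_i)·σ_i + h_i·σ_(i+1) = 6(Δ_i − Δ_(i-1)) read
  2·σ_0 + 8·σ_1 + 2·σ_2 = 6(Δ_1 - Δ_0) = -57
  2·σ_1 + 8·σ_2 + 2·σ_3 = 6(Δ_2 - Δ_1) = 39
  2·σ_2 + 8·σ_3 + 2·σ_4 = 6(Δ_3 - Δ_2) = 27
Natural end conditions: σ_0 = σ_4 = 0.
Hence σ_0 = 0, σ_1 = -123/14, σ_2 = 93/14, σ_3 = 12/7, σ_4 = 0.
On [5, 7], with S_3(x) = a_3 + b_3·(x - 5) + c_3·(x - 5)² + d_3·(x - 5)³: c_3 = σ_3/2 = 6/7, d_3 = (σ_4 - σ_3)/(6h_3) = -1/7, b_3 = Δ_3 - h_3(2σ_3 + σ_4)/6 = 61/14.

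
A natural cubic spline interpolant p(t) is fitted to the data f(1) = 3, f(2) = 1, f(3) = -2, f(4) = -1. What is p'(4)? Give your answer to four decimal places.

Put σ_i = p'' at the i-th knot. Here h = (1, 1, 1) and Δ = (-2, -3, 1), so the interior equations h_(i-1)·σ_(i-1) + 2(h_(i-1)+h_i)·σ_i + h_i·σ_(i+1) = 6(Δ_i − Δ_(i-1)) read
  1·σ_0 + 4·σ_1 + 1·σ_2 = 6(Δ_1 - Δ_0) = -6
  1·σ_1 + 4·σ_2 + 1·σ_3 = 6(Δ_2 - Δ_1) = 24
Natural end conditions: σ_0 = σ_3 = 0.
Solving: σ_0 = 0, σ_1 = -16/5, σ_2 = 34/5, σ_3 = 0.
On [3, 4], p'(t) = b_2 + 2c_2·(t - 3) + 3d_2·(t - 3)² with b_2 = Δ_2 - h_2(2σ_2 + σ_3)/6 = -19/15, c_2 = σ_2/2 = 17/5, d_2 = (σ_3 - σ_2)/(6h_2) = -17/15. So p'(4) = 32/15.

2.1333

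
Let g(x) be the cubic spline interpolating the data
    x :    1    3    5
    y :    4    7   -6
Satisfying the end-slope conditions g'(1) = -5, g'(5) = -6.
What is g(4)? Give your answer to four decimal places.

Write m_i for g''(x_i). With h_i = 2, 2 and divided differences Δ_i = 3/2, -13/2, the continuity of g' gives the tridiagonal system
  2·m_0 + 8·m_1 + 2·m_2 = 6(Δ_1 - Δ_0) = -48
Clamped end conditions give two more equations: 2h_0·m_0 + h_0·m_1 = 6(Δ_0 - g'(1)) = 39 and h_1·m_1 + 2h_1·m_2 = 6(g'(5) - Δ_1) = 3.
Hence m_0 = 31/2, m_1 = -23/2, m_2 = 13/2.
On [3, 5], g(x) = 7 - 1·(x - 3) - 23/4·(x - 3)² + 3/2·(x - 3)³.
With (x - 3) = 1: g(4) = 7/4.

1.7500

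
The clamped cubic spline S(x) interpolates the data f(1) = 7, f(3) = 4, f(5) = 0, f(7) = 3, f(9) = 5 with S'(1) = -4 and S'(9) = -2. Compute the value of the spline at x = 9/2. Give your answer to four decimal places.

0.6685

Write m_i for S''(x_i). With h_i = 2, 2, 2, 2 and divided differences Δ_i = -3/2, -2, 3/2, 1, the continuity of S' gives the tridiagonal system
  2·m_0 + 8·m_1 + 2·m_2 = 6(Δ_1 - Δ_0) = -3
  2·m_1 + 8·m_2 + 2·m_3 = 6(Δ_2 - Δ_1) = 21
  2·m_2 + 8·m_3 + 2·m_4 = 6(Δ_3 - Δ_2) = -3
Clamped end conditions give two more equations: 2h_0·m_0 + h_0·m_1 = 6(Δ_0 - S'(1)) = 15 and h_3·m_3 + 2h_3·m_4 = 6(S'(9) - Δ_3) = -18.
Solving the tridiagonal system: m_0 = 139/28, m_1 = -17/7, m_2 = 13/4, m_3 = -1/14, m_4 = -125/28.
On [3, 5], S(x) = 4 - 41/28·(x - 3) - 17/14·(x - 3)² + 53/112·(x - 3)³.
With (x - 3) = 3/2: S(9/2) = 599/896.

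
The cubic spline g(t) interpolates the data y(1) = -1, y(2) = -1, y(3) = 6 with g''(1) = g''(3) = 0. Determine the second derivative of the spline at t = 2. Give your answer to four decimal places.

10.5000

Put M_i = g'' at the i-th knot. Here h = (1, 1) and Δ = (0, 7), so the interior equations h_(i-1)·M_(i-1) + 2(h_(i-1)+h_i)·M_i + h_i·M_(i+1) = 6(Δ_i − Δ_(i-1)) read
  1·M_0 + 4·M_1 + 1·M_2 = 6(Δ_1 - Δ_0) = 42
Natural end conditions: M_0 = M_2 = 0.
Forward elimination and back-substitution give M_0 = 0, M_1 = 21/2, M_2 = 0.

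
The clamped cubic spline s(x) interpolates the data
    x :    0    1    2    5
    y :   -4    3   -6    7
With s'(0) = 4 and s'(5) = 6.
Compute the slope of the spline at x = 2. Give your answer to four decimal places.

With M_i denoting the second derivative at x_i, h_i = 1, 1, 3, and Δ_i = (y_(i+1) − y_i)/h_i = 7, -9, 13/3:
  1·M_0 + 4·M_1 + 1·M_2 = 6(Δ_1 - Δ_0) = -96
  1·M_1 + 8·M_2 + 3·M_3 = 6(Δ_2 - Δ_1) = 80
Clamped end conditions give two more equations: 2h_0·M_0 + h_0·M_1 = 6(Δ_0 - s'(0)) = 18 and h_2·M_2 + 2h_2·M_3 = 6(s'(5) - Δ_2) = 10.
Solving: M_0 = 766/29, M_1 = -1010/29, M_2 = 490/29, M_3 = -590/87.
On [2, 5], s'(x) = b_2 + 2c_2·(x - 2) + 3d_2·(x - 2)² with b_2 = Δ_2 - h_2(2M_2 + M_3)/6 = -266/29, c_2 = M_2/2 = 245/29, d_2 = (M_3 - M_2)/(6h_2) = -1030/783. So s'(2) = -266/29.

-9.1724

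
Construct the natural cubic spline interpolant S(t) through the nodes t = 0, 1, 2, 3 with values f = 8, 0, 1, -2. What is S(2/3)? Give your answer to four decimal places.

With σ_i denoting the second derivative at x_i, h_i = 1, 1, 1, and Δ_i = (y_(i+1) − y_i)/h_i = -8, 1, -3:
  1·σ_0 + 4·σ_1 + 1·σ_2 = 6(Δ_1 - Δ_0) = 54
  1·σ_1 + 4·σ_2 + 1·σ_3 = 6(Δ_2 - Δ_1) = -24
Natural end conditions: σ_0 = σ_3 = 0.
Solving: σ_0 = 0, σ_1 = 16, σ_2 = -10, σ_3 = 0.
On [0, 1], S(t) = 8 - 32/3·t + 0·t² + 8/3·t³.
With t = 2/3: S(2/3) = 136/81.

1.6790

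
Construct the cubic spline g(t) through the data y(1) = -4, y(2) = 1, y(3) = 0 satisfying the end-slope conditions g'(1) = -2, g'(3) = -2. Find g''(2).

-18

Put M_i = g'' at the i-th knot. Here h = (1, 1) and Δ = (5, -1), so the interior equations h_(i-1)·M_(i-1) + 2(h_(i-1)+h_i)·M_i + h_i·M_(i+1) = 6(Δ_i − Δ_(i-1)) read
  1·M_0 + 4·M_1 + 1·M_2 = 6(Δ_1 - Δ_0) = -36
Clamped end conditions give two more equations: 2h_0·M_0 + h_0·M_1 = 6(Δ_0 - g'(1)) = 42 and h_1·M_1 + 2h_1·M_2 = 6(g'(3) - Δ_1) = -6.
Solving the tridiagonal system: M_0 = 30, M_1 = -18, M_2 = 6.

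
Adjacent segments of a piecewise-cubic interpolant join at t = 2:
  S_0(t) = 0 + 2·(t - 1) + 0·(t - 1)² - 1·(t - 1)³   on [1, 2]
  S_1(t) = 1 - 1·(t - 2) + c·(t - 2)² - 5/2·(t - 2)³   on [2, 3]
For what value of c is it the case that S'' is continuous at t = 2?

-3

S_0''(t) = 0 - 6·(t - 1), so S_0''(2) = -6. On the right, S_1''(2) = 2c, so c = -3.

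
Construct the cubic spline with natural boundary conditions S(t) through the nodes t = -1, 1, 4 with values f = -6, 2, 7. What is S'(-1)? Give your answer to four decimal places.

Put m_i = S'' at the i-th knot. Here h = (2, 3) and Δ = (4, 5/3), so the interior equations h_(i-1)·m_(i-1) + 2(h_(i-1)+h_i)·m_i + h_i·m_(i+1) = 6(Δ_i − Δ_(i-1)) read
  2·m_0 + 10·m_1 + 3·m_2 = 6(Δ_1 - Δ_0) = -14
Natural end conditions: m_0 = m_2 = 0.
Solving: m_0 = 0, m_1 = -7/5, m_2 = 0.
On [-1, 1], S'(t) = b_0 + 2c_0·(t + 1) + 3d_0·(t + 1)² with b_0 = Δ_0 - h_0(2m_0 + m_1)/6 = 67/15, c_0 = m_0/2 = 0, d_0 = (m_1 - m_0)/(6h_0) = -7/60. So S'(-1) = 67/15.

4.4667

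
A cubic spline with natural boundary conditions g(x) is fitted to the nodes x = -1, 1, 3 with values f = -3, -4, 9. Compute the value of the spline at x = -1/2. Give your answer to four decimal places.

-4.0703

With M_i denoting the second derivative at x_i, h_i = 2, 2, and Δ_i = (y_(i+1) − y_i)/h_i = -1/2, 13/2:
  2·M_0 + 8·M_1 + 2·M_2 = 6(Δ_1 - Δ_0) = 42
Natural end conditions: M_0 = M_2 = 0.
Hence M_0 = 0, M_1 = 21/4, M_2 = 0.
On [-1, 1], g(x) = -3 - 9/4·(x + 1) + 0·(x + 1)² + 7/16·(x + 1)³.
With (x + 1) = 1/2: g(-1/2) = -521/128.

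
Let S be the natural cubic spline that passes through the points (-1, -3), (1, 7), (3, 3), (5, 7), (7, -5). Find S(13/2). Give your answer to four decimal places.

-0.8030

Write σ_i for S''(x_i). With h_i = 2, 2, 2, 2 and divided differences Δ_i = 5, -2, 2, -6, the continuity of S' gives the tridiagonal system
  2·σ_0 + 8·σ_1 + 2·σ_2 = 6(Δ_1 - Δ_0) = -42
  2·σ_1 + 8·σ_2 + 2·σ_3 = 6(Δ_2 - Δ_1) = 24
  2·σ_2 + 8·σ_3 + 2·σ_4 = 6(Δ_3 - Δ_2) = -48
Natural end conditions: σ_0 = σ_4 = 0.
Hence σ_0 = 0, σ_1 = -387/56, σ_2 = 93/14, σ_3 = -429/56, σ_4 = 0.
On [5, 7], S(x) = 7 - 25/28·(x - 5) - 429/112·(x - 5)² + 143/224·(x - 5)³.
With (x - 5) = 3/2: S(13/2) = -1439/1792.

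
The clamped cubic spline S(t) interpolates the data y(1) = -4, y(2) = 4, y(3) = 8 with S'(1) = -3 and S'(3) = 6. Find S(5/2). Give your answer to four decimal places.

Put σ_i = S'' at the i-th knot. Here h = (1, 1) and Δ = (8, 4), so the interior equations h_(i-1)·σ_(i-1) + 2(h_(i-1)+h_i)·σ_i + h_i·σ_(i+1) = 6(Δ_i − Δ_(i-1)) read
  1·σ_0 + 4·σ_1 + 1·σ_2 = 6(Δ_1 - Δ_0) = -24
Clamped end conditions give two more equations: 2h_0·σ_0 + h_0·σ_1 = 6(Δ_0 - S'(1)) = 66 and h_1·σ_1 + 2h_1·σ_2 = 6(S'(3) - Δ_1) = 12.
Solving: σ_0 = 87/2, σ_1 = -21, σ_2 = 33/2.
On [2, 3], S(t) = 4 + 33/4·(t - 2) - 21/2·(t - 2)² + 25/4·(t - 2)³.
With (t - 2) = 1/2: S(5/2) = 201/32.

6.2813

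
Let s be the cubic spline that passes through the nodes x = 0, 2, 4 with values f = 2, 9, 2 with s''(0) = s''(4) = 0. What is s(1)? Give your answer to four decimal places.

With m_i denoting the second derivative at x_i, h_i = 2, 2, and Δ_i = (y_(i+1) − y_i)/h_i = 7/2, -7/2:
  2·m_0 + 8·m_1 + 2·m_2 = 6(Δ_1 - Δ_0) = -42
Natural end conditions: m_0 = m_2 = 0.
Solving the tridiagonal system: m_0 = 0, m_1 = -21/4, m_2 = 0.
On [0, 2], s(x) = 2 + 21/4·x + 0·x² - 7/16·x³.
With x = 1: s(1) = 109/16.

6.8125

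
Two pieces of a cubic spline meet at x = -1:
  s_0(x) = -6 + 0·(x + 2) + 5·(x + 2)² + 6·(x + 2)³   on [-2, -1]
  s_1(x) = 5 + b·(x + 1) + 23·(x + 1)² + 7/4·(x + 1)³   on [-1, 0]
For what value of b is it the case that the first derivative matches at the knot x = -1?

s_0'(x) = 0 + 10·(x + 2) + 18·(x + 2)², so s_0'(-1) = 28. On the right, s_1'(-1) = b, so b = 28.

28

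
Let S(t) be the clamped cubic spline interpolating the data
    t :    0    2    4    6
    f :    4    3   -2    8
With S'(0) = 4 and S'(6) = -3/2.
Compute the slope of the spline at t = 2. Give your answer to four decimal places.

Let σ_i = S''(x_i). Step sizes h_i = 2, 2, 2; slopes of the chords Δ_i = (y_(i+1) - y_i)/h_i = -1/2, -5/2, 5.
  2·σ_0 + 8·σ_1 + 2·σ_2 = 6(Δ_1 - Δ_0) = -12
  2·σ_1 + 8·σ_2 + 2·σ_3 = 6(Δ_2 - Δ_1) = 45
Clamped end conditions give two more equations: 2h_0·σ_0 + h_0·σ_1 = 6(Δ_0 - S'(0)) = -27 and h_2·σ_2 + 2h_2·σ_3 = 6(S'(6) - Δ_2) = -39.
Solving the tridiagonal system: σ_0 = -163/30, σ_1 = -79/30, σ_2 = 299/30, σ_3 = -221/15.
On [2, 4], S'(t) = b_1 + 2c_1·(t - 2) + 3d_1·(t - 2)² with b_1 = Δ_1 - h_1(2σ_1 + σ_2)/6 = -61/15, c_1 = σ_1/2 = -79/60, d_1 = (σ_2 - σ_1)/(6h_1) = 21/20. So S'(2) = -61/15.

-4.0667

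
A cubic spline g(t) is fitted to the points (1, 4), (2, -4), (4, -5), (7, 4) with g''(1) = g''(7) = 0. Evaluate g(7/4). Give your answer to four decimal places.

With m_i denoting the second derivative at x_i, h_i = 1, 2, 3, and Δ_i = (y_(i+1) − y_i)/h_i = -8, -1/2, 3:
  1·m_0 + 6·m_1 + 2·m_2 = 6(Δ_1 - Δ_0) = 45
  2·m_1 + 10·m_2 + 3·m_3 = 6(Δ_2 - Δ_1) = 21
Natural end conditions: m_0 = m_3 = 0.
Hence m_0 = 0, m_1 = 51/7, m_2 = 9/14, m_3 = 0.
On [1, 2], g(t) = 4 - 129/14·(t - 1) + 0·(t - 1)² + 17/14·(t - 1)³.
With (t - 1) = 3/4: g(7/4) = -307/128.

-2.3984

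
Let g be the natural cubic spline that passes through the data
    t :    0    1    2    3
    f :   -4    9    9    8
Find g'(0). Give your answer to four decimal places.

16.4000

With σ_i denoting the second derivative at x_i, h_i = 1, 1, 1, and Δ_i = (y_(i+1) − y_i)/h_i = 13, 0, -1:
  1·σ_0 + 4·σ_1 + 1·σ_2 = 6(Δ_1 - Δ_0) = -78
  1·σ_1 + 4·σ_2 + 1·σ_3 = 6(Δ_2 - Δ_1) = -6
Natural end conditions: σ_0 = σ_3 = 0.
Solving: σ_0 = 0, σ_1 = -102/5, σ_2 = 18/5, σ_3 = 0.
On [0, 1], g'(t) = b_0 + 2c_0·t + 3d_0·t² with b_0 = Δ_0 - h_0(2σ_0 + σ_1)/6 = 82/5, c_0 = σ_0/2 = 0, d_0 = (σ_1 - σ_0)/(6h_0) = -17/5. So g'(0) = 82/5.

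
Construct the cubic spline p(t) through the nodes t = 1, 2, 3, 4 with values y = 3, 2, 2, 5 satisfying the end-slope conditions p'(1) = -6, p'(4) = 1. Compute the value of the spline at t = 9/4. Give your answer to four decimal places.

1.9469

Put M_i = p'' at the i-th knot. Here h = (1, 1, 1) and Δ = (-1, 0, 3), so the interior equations h_(i-1)·M_(i-1) + 2(h_(i-1)+h_i)·M_i + h_i·M_(i+1) = 6(Δ_i − Δ_(i-1)) read
  1·M_0 + 4·M_1 + 1·M_2 = 6(Δ_1 - Δ_0) = 6
  1·M_1 + 4·M_2 + 1·M_3 = 6(Δ_2 - Δ_1) = 18
Clamped end conditions give two more equations: 2h_0·M_0 + h_0·M_1 = 6(Δ_0 - p'(1)) = 30 and h_2·M_2 + 2h_2·M_3 = 6(p'(4) - Δ_2) = -12.
Solving: M_0 = 262/15, M_1 = -74/15, M_2 = 124/15, M_3 = -152/15.
On [2, 3], p(t) = 2 + 4/15·(t - 2) - 37/15·(t - 2)² + 11/5·(t - 2)³.
With (t - 2) = 1/4: p(9/4) = 623/320.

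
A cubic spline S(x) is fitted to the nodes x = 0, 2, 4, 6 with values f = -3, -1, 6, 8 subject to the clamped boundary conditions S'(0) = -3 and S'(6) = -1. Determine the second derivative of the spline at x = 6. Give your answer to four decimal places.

Let σ_i = S''(x_i). Step sizes h_i = 2, 2, 2; slopes of the chords Δ_i = (y_(i+1) - y_i)/h_i = 1, 7/2, 1.
  2·σ_0 + 8·σ_1 + 2·σ_2 = 6(Δ_1 - Δ_0) = 15
  2·σ_1 + 8·σ_2 + 2·σ_3 = 6(Δ_2 - Δ_1) = -15
Clamped end conditions give two more equations: 2h_0·σ_0 + h_0·σ_1 = 6(Δ_0 - S'(0)) = 24 and h_2·σ_2 + 2h_2·σ_3 = 6(S'(6) - Δ_2) = -12.
Hence σ_0 = 167/30, σ_1 = 13/15, σ_2 = -23/15, σ_3 = -67/30.

-2.2333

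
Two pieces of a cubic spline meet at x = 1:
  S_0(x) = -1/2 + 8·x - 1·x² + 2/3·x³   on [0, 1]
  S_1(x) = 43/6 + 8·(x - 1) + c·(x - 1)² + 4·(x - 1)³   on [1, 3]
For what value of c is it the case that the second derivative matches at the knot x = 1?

S_0''(x) = -2 + 4·x, so S_0''(1) = 2. On the right, S_1''(1) = 2c, so c = 1.

1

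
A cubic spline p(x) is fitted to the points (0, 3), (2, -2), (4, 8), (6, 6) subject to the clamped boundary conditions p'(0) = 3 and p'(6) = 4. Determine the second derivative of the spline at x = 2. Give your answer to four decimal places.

11.8333

Write m_i for p''(x_i). With h_i = 2, 2, 2 and divided differences Δ_i = -5/2, 5, -1, the continuity of p' gives the tridiagonal system
  2·m_0 + 8·m_1 + 2·m_2 = 6(Δ_1 - Δ_0) = 45
  2·m_1 + 8·m_2 + 2·m_3 = 6(Δ_2 - Δ_1) = -36
Clamped end conditions give two more equations: 2h_0·m_0 + h_0·m_1 = 6(Δ_0 - p'(0)) = -33 and h_2·m_2 + 2h_2·m_3 = 6(p'(6) - Δ_2) = 30.
Hence m_0 = -85/6, m_1 = 71/6, m_2 = -32/3, m_3 = 77/6.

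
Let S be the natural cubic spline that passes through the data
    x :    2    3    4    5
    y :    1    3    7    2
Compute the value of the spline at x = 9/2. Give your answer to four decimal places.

Put σ_i = S'' at the i-th knot. Here h = (1, 1, 1) and Δ = (2, 4, -5), so the interior equations h_(i-1)·σ_(i-1) + 2(h_(i-1)+h_i)·σ_i + h_i·σ_(i+1) = 6(Δ_i − Δ_(i-1)) read
  1·σ_0 + 4·σ_1 + 1·σ_2 = 6(Δ_1 - Δ_0) = 12
  1·σ_1 + 4·σ_2 + 1·σ_3 = 6(Δ_2 - Δ_1) = -54
Natural end conditions: σ_0 = σ_3 = 0.
Solving: σ_0 = 0, σ_1 = 34/5, σ_2 = -76/5, σ_3 = 0.
On [4, 5], S(x) = 7 + 1/15·(x - 4) - 38/5·(x - 4)² + 38/15·(x - 4)³.
With (x - 4) = 1/2: S(9/2) = 109/20.

5.4500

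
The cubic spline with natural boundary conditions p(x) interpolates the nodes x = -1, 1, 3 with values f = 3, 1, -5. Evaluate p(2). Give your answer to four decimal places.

With M_i denoting the second derivative at x_i, h_i = 2, 2, and Δ_i = (y_(i+1) − y_i)/h_i = -1, -3:
  2·M_0 + 8·M_1 + 2·M_2 = 6(Δ_1 - Δ_0) = -12
Natural end conditions: M_0 = M_2 = 0.
Forward elimination and back-substitution give M_0 = 0, M_1 = -3/2, M_2 = 0.
On [1, 3], p(x) = 1 - 2·(x - 1) - 3/4·(x - 1)² + 1/8·(x - 1)³.
With (x - 1) = 1: p(2) = -13/8.

-1.6250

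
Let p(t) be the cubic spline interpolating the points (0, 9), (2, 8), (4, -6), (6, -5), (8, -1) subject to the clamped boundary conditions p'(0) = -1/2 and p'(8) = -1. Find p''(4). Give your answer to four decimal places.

With M_i denoting the second derivative at x_i, h_i = 2, 2, 2, 2, and Δ_i = (y_(i+1) − y_i)/h_i = -1/2, -7, 1/2, 2:
  2·M_0 + 8·M_1 + 2·M_2 = 6(Δ_1 - Δ_0) = -39
  2·M_1 + 8·M_2 + 2·M_3 = 6(Δ_2 - Δ_1) = 45
  2·M_2 + 8·M_3 + 2·M_4 = 6(Δ_3 - Δ_2) = 9
Clamped end conditions give two more equations: 2h_0·M_0 + h_0·M_1 = 6(Δ_0 - p'(0)) = 0 and h_3·M_3 + 2h_3·M_4 = 6(p'(8) - Δ_3) = -18.
Solving the tridiagonal system: M_0 = 431/112, M_1 = -431/56, M_2 = 119/16, M_3 = 25/56, M_4 = -529/112.

7.4375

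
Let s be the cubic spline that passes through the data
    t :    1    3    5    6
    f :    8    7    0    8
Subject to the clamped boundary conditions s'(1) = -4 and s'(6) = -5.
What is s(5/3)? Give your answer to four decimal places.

Write M_i for s''(x_i). With h_i = 2, 2, 1 and divided differences Δ_i = -1/2, -7/2, 8, the continuity of s' gives the tridiagonal system
  2·M_0 + 8·M_1 + 2·M_2 = 6(Δ_1 - Δ_0) = -18
  2·M_1 + 6·M_2 + 1·M_3 = 6(Δ_2 - Δ_1) = 69
Clamped end conditions give two more equations: 2h_0·M_0 + h_0·M_1 = 6(Δ_0 - s'(1)) = 21 and h_2·M_2 + 2h_2·M_3 = 6(s'(6) - Δ_2) = -78.
Solving the tridiagonal system: M_0 = 245/23, M_1 = -497/46, M_2 = 542/23, M_3 = -1168/23.
On [1, 3], s(t) = 8 - 4·(t - 1) + 245/46·(t - 1)² - 329/184·(t - 1)³.
With (t - 1) = 2/3: s(5/3) = 4453/621.

7.1707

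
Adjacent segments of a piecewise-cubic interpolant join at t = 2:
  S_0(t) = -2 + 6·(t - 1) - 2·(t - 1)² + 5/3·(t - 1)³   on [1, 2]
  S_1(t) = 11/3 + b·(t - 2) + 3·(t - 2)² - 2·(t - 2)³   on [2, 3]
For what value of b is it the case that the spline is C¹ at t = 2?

7

S_0'(t) = 6 - 4·(t - 1) + 5·(t - 1)², so S_0'(2) = 7. On the right, S_1'(2) = b, so b = 7.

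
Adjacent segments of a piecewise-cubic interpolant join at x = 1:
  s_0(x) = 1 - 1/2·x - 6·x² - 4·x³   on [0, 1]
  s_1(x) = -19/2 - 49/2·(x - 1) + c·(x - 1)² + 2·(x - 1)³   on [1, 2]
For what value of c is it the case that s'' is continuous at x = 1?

-18

s_0''(x) = -12 - 24·x, so s_0''(1) = -36. On the right, s_1''(1) = 2c, so c = -18.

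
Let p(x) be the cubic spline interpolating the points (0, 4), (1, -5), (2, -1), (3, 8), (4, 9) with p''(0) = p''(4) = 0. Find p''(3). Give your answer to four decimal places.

Let σ_i = p''(x_i). Step sizes h_i = 1, 1, 1, 1; slopes of the chords Δ_i = (y_(i+1) - y_i)/h_i = -9, 4, 9, 1.
  1·σ_0 + 4·σ_1 + 1·σ_2 = 6(Δ_1 - Δ_0) = 78
  1·σ_1 + 4·σ_2 + 1·σ_3 = 6(Δ_2 - Δ_1) = 30
  1·σ_2 + 4·σ_3 + 1·σ_4 = 6(Δ_3 - Δ_2) = -48
Natural end conditions: σ_0 = σ_4 = 0.
Forward elimination and back-substitution give σ_0 = 0, σ_1 = 501/28, σ_2 = 45/7, σ_3 = -381/28, σ_4 = 0.

-13.6071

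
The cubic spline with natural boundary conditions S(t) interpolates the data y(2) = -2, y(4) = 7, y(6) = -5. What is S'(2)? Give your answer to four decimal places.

7.1250

Put m_i = S'' at the i-th knot. Here h = (2, 2) and Δ = (9/2, -6), so the interior equations h_(i-1)·m_(i-1) + 2(h_(i-1)+h_i)·m_i + h_i·m_(i+1) = 6(Δ_i − Δ_(i-1)) read
  2·m_0 + 8·m_1 + 2·m_2 = 6(Δ_1 - Δ_0) = -63
Natural end conditions: m_0 = m_2 = 0.
Solving: m_0 = 0, m_1 = -63/8, m_2 = 0.
On [2, 4], S'(t) = b_0 + 2c_0·(t - 2) + 3d_0·(t - 2)² with b_0 = Δ_0 - h_0(2m_0 + m_1)/6 = 57/8, c_0 = m_0/2 = 0, d_0 = (m_1 - m_0)/(6h_0) = -21/32. So S'(2) = 57/8.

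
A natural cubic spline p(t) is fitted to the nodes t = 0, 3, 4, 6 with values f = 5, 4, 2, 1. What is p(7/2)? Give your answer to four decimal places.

Put M_i = p'' at the i-th knot. Here h = (3, 1, 2) and Δ = (-1/3, -2, -1/2), so the interior equations h_(i-1)·M_(i-1) + 2(h_(i-1)+h_i)·M_i + h_i·M_(i+1) = 6(Δ_i − Δ_(i-1)) read
  3·M_0 + 8·M_1 + 1·M_2 = 6(Δ_1 - Δ_0) = -10
  1·M_1 + 6·M_2 + 2·M_3 = 6(Δ_2 - Δ_1) = 9
Natural end conditions: M_0 = M_3 = 0.
Forward elimination and back-substitution give M_0 = 0, M_1 = -69/47, M_2 = 82/47, M_3 = 0.
On [3, 4], p(t) = 4 - 254/141·(t - 3) - 69/94·(t - 3)² + 151/282·(t - 3)³.
With (t - 3) = 1/2: p(7/2) = 2243/752.

2.9827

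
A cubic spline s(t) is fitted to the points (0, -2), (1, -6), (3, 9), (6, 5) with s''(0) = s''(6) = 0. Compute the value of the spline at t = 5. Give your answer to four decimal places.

Put σ_i = s'' at the i-th knot. Here h = (1, 2, 3) and Δ = (-4, 15/2, -4/3), so the interior equations h_(i-1)·σ_(i-1) + 2(h_(i-1)+h_i)·σ_i + h_i·σ_(i+1) = 6(Δ_i − Δ_(i-1)) read
  1·σ_0 + 6·σ_1 + 2·σ_2 = 6(Δ_1 - Δ_0) = 69
  2·σ_1 + 10·σ_2 + 3·σ_3 = 6(Δ_2 - Δ_1) = -53
Natural end conditions: σ_0 = σ_3 = 0.
Solving: σ_0 = 0, σ_1 = 199/14, σ_2 = -57/7, σ_3 = 0.
On [3, 6], s(t) = 9 + 143/21·(t - 3) - 57/14·(t - 3)² + 19/42·(t - 3)³.
With (t - 3) = 2: s(5) = 209/21.

9.9524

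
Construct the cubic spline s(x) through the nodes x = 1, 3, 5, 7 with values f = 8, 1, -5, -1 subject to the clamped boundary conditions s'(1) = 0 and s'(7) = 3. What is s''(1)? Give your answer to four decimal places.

-5.7000

Put σ_i = s'' at the i-th knot. Here h = (2, 2, 2) and Δ = (-7/2, -3, 2), so the interior equations h_(i-1)·σ_(i-1) + 2(h_(i-1)+h_i)·σ_i + h_i·σ_(i+1) = 6(Δ_i − Δ_(i-1)) read
  2·σ_0 + 8·σ_1 + 2·σ_2 = 6(Δ_1 - Δ_0) = 3
  2·σ_1 + 8·σ_2 + 2·σ_3 = 6(Δ_2 - Δ_1) = 30
Clamped end conditions give two more equations: 2h_0·σ_0 + h_0·σ_1 = 6(Δ_0 - s'(1)) = -21 and h_2·σ_2 + 2h_2·σ_3 = 6(s'(7) - Δ_2) = 6.
Solving: σ_0 = -57/10, σ_1 = 9/10, σ_2 = 18/5, σ_3 = -3/10.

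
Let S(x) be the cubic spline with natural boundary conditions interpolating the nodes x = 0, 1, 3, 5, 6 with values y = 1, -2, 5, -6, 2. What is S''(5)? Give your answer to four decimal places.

Let M_i = S''(x_i). Step sizes h_i = 1, 2, 2, 1; slopes of the chords Δ_i = (y_(i+1) - y_i)/h_i = -3, 7/2, -11/2, 8.
  1·M_0 + 6·M_1 + 2·M_2 = 6(Δ_1 - Δ_0) = 39
  2·M_1 + 8·M_2 + 2·M_3 = 6(Δ_2 - Δ_1) = -54
  2·M_2 + 6·M_3 + 1·M_4 = 6(Δ_3 - Δ_2) = 81
Natural end conditions: M_0 = M_4 = 0.
Hence M_0 = 0, M_1 = 56/5, M_2 = -141/10, M_3 = 91/5, M_4 = 0.

18.2000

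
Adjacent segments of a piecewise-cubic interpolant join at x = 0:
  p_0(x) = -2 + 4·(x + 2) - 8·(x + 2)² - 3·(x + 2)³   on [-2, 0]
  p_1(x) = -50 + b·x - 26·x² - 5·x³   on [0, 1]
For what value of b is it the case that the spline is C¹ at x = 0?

-64

p_0'(x) = 4 - 16·(x + 2) - 9·(x + 2)², so p_0'(0) = -64. On the right, p_1'(0) = b, so b = -64.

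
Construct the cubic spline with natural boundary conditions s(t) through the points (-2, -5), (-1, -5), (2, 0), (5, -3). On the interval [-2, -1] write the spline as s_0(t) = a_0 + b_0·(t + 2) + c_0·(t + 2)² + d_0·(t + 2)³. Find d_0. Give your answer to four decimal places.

0.3218

Write σ_i for s''(x_i). With h_i = 1, 3, 3 and divided differences Δ_i = 0, 5/3, -1, the continuity of s' gives the tridiagonal system
  1·σ_0 + 8·σ_1 + 3·σ_2 = 6(Δ_1 - Δ_0) = 10
  3·σ_1 + 12·σ_2 + 3·σ_3 = 6(Δ_2 - Δ_1) = -16
Natural end conditions: σ_0 = σ_3 = 0.
Solving: σ_0 = 0, σ_1 = 56/29, σ_2 = -158/87, σ_3 = 0.
On [-2, -1], with s_0(t) = a_0 + b_0·(t + 2) + c_0·(t + 2)² + d_0·(t + 2)³: c_0 = σ_0/2 = 0, d_0 = (σ_1 - σ_0)/(6h_0) = 28/87, b_0 = Δ_0 - h_0(2σ_0 + σ_1)/6 = -28/87.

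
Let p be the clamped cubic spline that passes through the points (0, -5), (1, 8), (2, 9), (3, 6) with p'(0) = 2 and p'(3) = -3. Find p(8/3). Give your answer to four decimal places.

With σ_i denoting the second derivative at x_i, h_i = 1, 1, 1, and Δ_i = (y_(i+1) − y_i)/h_i = 13, 1, -3:
  1·σ_0 + 4·σ_1 + 1·σ_2 = 6(Δ_1 - Δ_0) = -72
  1·σ_1 + 4·σ_2 + 1·σ_3 = 6(Δ_2 - Δ_1) = -24
Clamped end conditions give two more equations: 2h_0·σ_0 + h_0·σ_1 = 6(Δ_0 - p'(0)) = 66 and h_2·σ_2 + 2h_2·σ_3 = 6(p'(3) - Δ_2) = 0.
Solving the tridiagonal system: σ_0 = 724/15, σ_1 = -458/15, σ_2 = 28/15, σ_3 = -14/15.
On [2, 3], p(x) = 9 - 52/15·(x - 2) + 14/15·(x - 2)² - 7/15·(x - 2)³.
With (x - 2) = 2/3: p(8/3) = 2821/405.

6.9654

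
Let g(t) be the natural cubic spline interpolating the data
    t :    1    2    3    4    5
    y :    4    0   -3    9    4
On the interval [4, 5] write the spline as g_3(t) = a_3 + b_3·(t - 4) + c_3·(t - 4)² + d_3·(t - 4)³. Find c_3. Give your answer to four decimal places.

With M_i denoting the second derivative at x_i, h_i = 1, 1, 1, 1, and Δ_i = (y_(i+1) − y_i)/h_i = -4, -3, 12, -5:
  1·M_0 + 4·M_1 + 1·M_2 = 6(Δ_1 - Δ_0) = 6
  1·M_1 + 4·M_2 + 1·M_3 = 6(Δ_2 - Δ_1) = 90
  1·M_2 + 4·M_3 + 1·M_4 = 6(Δ_3 - Δ_2) = -102
Natural end conditions: M_0 = M_4 = 0.
Solving the tridiagonal system: M_0 = 0, M_1 = -93/14, M_2 = 228/7, M_3 = -471/14, M_4 = 0.
On [4, 5], with g_3(t) = a_3 + b_3·(t - 4) + c_3·(t - 4)² + d_3·(t - 4)³: c_3 = M_3/2 = -471/28, d_3 = (M_4 - M_3)/(6h_3) = 157/28, b_3 = Δ_3 - h_3(2M_3 + M_4)/6 = 87/14.

-16.8214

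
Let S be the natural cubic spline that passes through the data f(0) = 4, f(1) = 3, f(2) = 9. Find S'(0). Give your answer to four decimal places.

Write m_i for S''(x_i). With h_i = 1, 1 and divided differences Δ_i = -1, 6, the continuity of S' gives the tridiagonal system
  1·m_0 + 4·m_1 + 1·m_2 = 6(Δ_1 - Δ_0) = 42
Natural end conditions: m_0 = m_2 = 0.
Solving the tridiagonal system: m_0 = 0, m_1 = 21/2, m_2 = 0.
On [0, 1], S'(x) = b_0 + 2c_0·x + 3d_0·x² with b_0 = Δ_0 - h_0(2m_0 + m_1)/6 = -11/4, c_0 = m_0/2 = 0, d_0 = (m_1 - m_0)/(6h_0) = 7/4. So S'(0) = -11/4.

-2.7500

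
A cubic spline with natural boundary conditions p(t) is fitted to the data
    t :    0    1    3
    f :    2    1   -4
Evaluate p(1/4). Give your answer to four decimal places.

Write σ_i for p''(x_i). With h_i = 1, 2 and divided differences Δ_i = -1, -5/2, the continuity of p' gives the tridiagonal system
  1·σ_0 + 6·σ_1 + 2·σ_2 = 6(Δ_1 - Δ_0) = -9
Natural end conditions: σ_0 = σ_2 = 0.
Solving the tridiagonal system: σ_0 = 0, σ_1 = -3/2, σ_2 = 0.
On [0, 1], p(t) = 2 - 3/4·t + 0·t² - 1/4·t³.
With t = 1/4: p(1/4) = 463/256.

1.8086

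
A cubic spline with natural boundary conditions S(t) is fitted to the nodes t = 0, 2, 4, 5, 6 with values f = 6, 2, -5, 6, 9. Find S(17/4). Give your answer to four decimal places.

-2.6476

Let σ_i = S''(x_i). Step sizes h_i = 2, 2, 1, 1; slopes of the chords Δ_i = (y_(i+1) - y_i)/h_i = -2, -7/2, 11, 3.
  2·σ_0 + 8·σ_1 + 2·σ_2 = 6(Δ_1 - Δ_0) = -9
  2·σ_1 + 6·σ_2 + 1·σ_3 = 6(Δ_2 - Δ_1) = 87
  1·σ_2 + 4·σ_3 + 1·σ_4 = 6(Δ_3 - Δ_2) = -48
Natural end conditions: σ_0 = σ_4 = 0.
Hence σ_0 = 0, σ_1 = -333/56, σ_2 = 135/7, σ_3 = -471/28, σ_4 = 0.
On [4, 5], S(t) = -5 + 59/8·(t - 4) + 135/14·(t - 4)² - 337/56·(t - 4)³.
With (t - 4) = 1/4: S(17/4) = -9489/3584.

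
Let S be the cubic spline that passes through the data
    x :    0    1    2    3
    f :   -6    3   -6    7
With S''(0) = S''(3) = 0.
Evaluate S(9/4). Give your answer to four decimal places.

Write σ_i for S''(x_i). With h_i = 1, 1, 1 and divided differences Δ_i = 9, -9, 13, the continuity of S' gives the tridiagonal system
  1·σ_0 + 4·σ_1 + 1·σ_2 = 6(Δ_1 - Δ_0) = -108
  1·σ_1 + 4·σ_2 + 1·σ_3 = 6(Δ_2 - Δ_1) = 132
Natural end conditions: σ_0 = σ_3 = 0.
Solving: σ_0 = 0, σ_1 = -188/5, σ_2 = 212/5, σ_3 = 0.
On [2, 3], S(x) = -6 - 17/15·(x - 2) + 106/5·(x - 2)² - 106/15·(x - 2)³.
With (x - 2) = 1/4: S(9/4) = -811/160.

-5.0688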